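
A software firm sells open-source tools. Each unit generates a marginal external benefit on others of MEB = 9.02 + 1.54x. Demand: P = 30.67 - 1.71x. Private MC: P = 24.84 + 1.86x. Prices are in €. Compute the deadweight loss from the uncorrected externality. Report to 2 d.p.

DWL = €32.77

Market equilibrium (private): 24.84 + 1.86x = 30.67 - 1.71x → x_m = 1.6331.
Social marginal cost = private MC − MEB = 15.82 + 0.32x.
Set SMC = demand: 15.82 + 0.32x = 30.67 - 1.71x → x* = 7.3153.
Between x* and x_m the wedge demand − SMC runs linearly from 0 to MEB(x_m), so the loss is a triangle.
DWL = ½ × 5.6822 × 11.5349 = 32.7718.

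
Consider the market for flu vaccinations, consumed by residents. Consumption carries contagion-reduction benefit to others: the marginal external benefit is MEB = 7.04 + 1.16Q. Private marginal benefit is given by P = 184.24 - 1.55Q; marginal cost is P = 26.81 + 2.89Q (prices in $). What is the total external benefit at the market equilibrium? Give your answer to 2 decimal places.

$978.80

Market equilibrium (private): 26.81 + 2.89Q = 184.24 - 1.55Q → Q_m = 35.4572.
Total external benefit = ∫₀^{Q_m} (7.04 + 1.16Q) dQ = 7.04×35.4572 + ½×1.16×35.4572² = 978.8022.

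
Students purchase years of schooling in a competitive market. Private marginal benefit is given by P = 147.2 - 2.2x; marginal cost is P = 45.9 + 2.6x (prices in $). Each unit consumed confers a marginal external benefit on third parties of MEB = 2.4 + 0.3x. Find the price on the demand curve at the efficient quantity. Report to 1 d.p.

P = $96.5

Social marginal benefit = demand + MEB = 149.6 - 1.9x.
Set SMB = MC: 149.6 - 1.9x = 45.9 + 2.6x → x* = 23.0444.
Consumer price on the demand curve at x*: 147.2 − 2.2×23.0444 = 96.5023.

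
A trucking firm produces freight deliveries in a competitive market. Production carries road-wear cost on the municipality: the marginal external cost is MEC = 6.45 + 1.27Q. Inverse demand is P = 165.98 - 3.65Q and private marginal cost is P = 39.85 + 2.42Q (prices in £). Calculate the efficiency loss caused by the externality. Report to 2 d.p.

DWL = £73.46

Market equilibrium (private): 39.85 + 2.42Q = 165.98 - 3.65Q → Q_m = 20.7792.
Social marginal cost = private MC + MEC = 46.30 + 3.69Q.
Set SMC = demand: 46.30 + 3.69Q = 165.98 - 3.65Q → Q* = 16.3052.
Between Q* and Q_m the wedge SMC − demand runs linearly from 0 to MEC(Q_m), so the loss is a triangle.
DWL = ½ × 4.4740 × 32.8396 = 73.4622.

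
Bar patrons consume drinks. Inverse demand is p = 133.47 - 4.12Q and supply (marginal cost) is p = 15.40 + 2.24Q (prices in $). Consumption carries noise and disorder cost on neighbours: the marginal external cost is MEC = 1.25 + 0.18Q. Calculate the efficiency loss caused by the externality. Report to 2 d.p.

Market equilibrium (private): 15.40 + 2.24Q = 133.47 - 4.12Q → Q_m = 18.5645.
Social marginal benefit = demand − MEC = 132.22 - 4.30Q.
Set SMB = MC: 132.22 - 4.30Q = 15.40 + 2.24Q → Q* = 17.8624.
The welfare-loss triangle has base |Q_m − Q*| and height MEC(Q_m) (the vertical gap between SMB and MC is zero at Q* and MEC at Q_m).
DWL = ½ × 0.7021 × 4.5916 = 1.6119.

DWL = $1.61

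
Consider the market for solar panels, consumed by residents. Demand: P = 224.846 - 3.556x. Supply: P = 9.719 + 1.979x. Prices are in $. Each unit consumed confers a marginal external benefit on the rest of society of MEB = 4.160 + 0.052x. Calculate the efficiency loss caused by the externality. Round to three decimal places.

DWL = $3.484

Market equilibrium (private): 9.719 + 1.979x = 224.846 - 3.556x → x_m = 38.8667.
Social marginal benefit = demand + MEB = 229.006 - 3.504x.
Set SMB = MC: 229.006 - 3.504x = 9.719 + 1.979x → x* = 39.9940.
Between x* and x_m the wedge SMB − MC runs linearly from 0 to MEB(x_m), so the loss is a triangle.
DWL = ½ × 1.1273 × 6.1811 = 3.4840.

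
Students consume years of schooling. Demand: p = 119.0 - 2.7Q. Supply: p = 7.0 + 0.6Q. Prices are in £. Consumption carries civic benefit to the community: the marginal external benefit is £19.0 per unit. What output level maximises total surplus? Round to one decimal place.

Social marginal benefit = demand + MEB = 138.0 - 2.7Q.
Set SMB = MC: 138.0 - 2.7Q = 7.0 + 0.6Q → Q* = 39.6970.

Q* = 39.7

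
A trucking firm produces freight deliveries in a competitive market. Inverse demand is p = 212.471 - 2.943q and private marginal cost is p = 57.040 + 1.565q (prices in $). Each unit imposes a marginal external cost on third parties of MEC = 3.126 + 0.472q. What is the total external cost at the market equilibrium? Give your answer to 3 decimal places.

Market equilibrium (private): 57.040 + 1.565q = 212.471 - 2.943q → q_m = 34.4789.
Total external cost = ∫₀^{q_m} (3.126 + 0.472q) dq = 3.126×34.4789 + ½×0.472×34.4789² = 388.3366.

$388.337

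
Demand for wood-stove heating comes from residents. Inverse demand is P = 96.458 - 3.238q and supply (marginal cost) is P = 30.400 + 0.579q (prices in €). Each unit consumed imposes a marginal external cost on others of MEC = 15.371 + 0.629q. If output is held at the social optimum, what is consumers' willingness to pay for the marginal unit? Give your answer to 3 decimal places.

Social marginal benefit = demand − MEC = 81.087 - 3.867q.
Set SMB = MC: 81.087 - 3.867q = 30.400 + 0.579q → q* = 11.4006.
Consumer price on the demand curve at q*: 96.458 − 3.238×11.4006 = 59.5429.

P = €59.543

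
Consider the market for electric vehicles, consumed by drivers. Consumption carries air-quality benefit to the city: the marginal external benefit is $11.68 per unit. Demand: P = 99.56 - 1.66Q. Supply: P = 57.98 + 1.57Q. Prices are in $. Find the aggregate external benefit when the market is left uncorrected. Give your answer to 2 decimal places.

Market equilibrium (private): 57.98 + 1.57Q = 99.56 - 1.66Q → Q_m = 12.8731.
Total external benefit = MEB × Q_m = 11.68 × 12.8731 = 150.3578.

$150.36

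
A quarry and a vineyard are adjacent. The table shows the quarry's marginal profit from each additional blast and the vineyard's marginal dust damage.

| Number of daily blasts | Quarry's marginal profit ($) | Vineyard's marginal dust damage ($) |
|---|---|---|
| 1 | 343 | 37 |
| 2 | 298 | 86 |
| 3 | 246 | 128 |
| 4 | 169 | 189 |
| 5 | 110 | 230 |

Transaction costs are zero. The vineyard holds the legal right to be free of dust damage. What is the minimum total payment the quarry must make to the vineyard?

Efficient level: marginal profit ≥ marginal dust damage through level 3, so k* = 3.
With the vineyard holding the right, the quarry must at least compensate total damage at k*: 37 + 86 + 128 = 251.

$251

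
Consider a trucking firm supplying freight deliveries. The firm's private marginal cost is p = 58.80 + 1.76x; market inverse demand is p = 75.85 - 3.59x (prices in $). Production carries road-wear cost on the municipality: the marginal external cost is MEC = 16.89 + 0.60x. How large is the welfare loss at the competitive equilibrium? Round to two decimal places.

Market equilibrium (private): 58.80 + 1.76x = 75.85 - 3.59x → x_m = 3.1869.
Social marginal cost = private MC + MEC = 75.69 + 2.36x.
Set SMC = demand: 75.69 + 2.36x = 75.85 - 3.59x → x* = 0.0269.
The welfare-loss triangle has base |x_m − x*| and height MEC(x_m) (the vertical gap between SMC and demand is zero at x* and MEC at x_m).
DWL = ½ × 3.1600 × 18.8021 = 29.7073.

DWL = $29.71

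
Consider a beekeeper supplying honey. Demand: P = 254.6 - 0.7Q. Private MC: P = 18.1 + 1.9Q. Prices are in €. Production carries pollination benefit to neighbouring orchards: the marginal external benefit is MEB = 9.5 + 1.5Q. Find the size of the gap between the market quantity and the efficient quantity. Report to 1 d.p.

132.7 units

Market equilibrium (private): 18.1 + 1.9Q = 254.6 - 0.7Q → Q_m = 90.9615.
Social marginal cost = private MC − MEB = 8.6 + 0.4Q.
Set SMC = demand: 8.6 + 0.4Q = 254.6 - 0.7Q → Q* = 223.6364.
Gap = |90.9615 − 223.6364| = 132.6749.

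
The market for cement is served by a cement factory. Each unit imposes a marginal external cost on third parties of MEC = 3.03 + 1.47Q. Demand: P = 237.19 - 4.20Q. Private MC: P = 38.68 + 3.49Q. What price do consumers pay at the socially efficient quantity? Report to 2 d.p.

P = 147.56

Social marginal cost = private MC + MEC = 41.71 + 4.96Q.
Set SMC = demand: 41.71 + 4.96Q = 237.19 - 4.20Q → Q* = 21.3406.
Consumer price on the demand curve at Q*: 237.19 − 4.20×21.3406 = 147.5595.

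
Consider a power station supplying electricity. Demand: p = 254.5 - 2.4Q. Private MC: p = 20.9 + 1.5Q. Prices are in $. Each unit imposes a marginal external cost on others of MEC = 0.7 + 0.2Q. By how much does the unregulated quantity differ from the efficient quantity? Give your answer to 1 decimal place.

Market equilibrium (private): 20.9 + 1.5Q = 254.5 - 2.4Q → Q_m = 59.8974.
Social marginal cost = private MC + MEC = 21.6 + 1.7Q.
Set SMC = demand: 21.6 + 1.7Q = 254.5 - 2.4Q → Q* = 56.8049.
Gap = |59.8974 − 56.8049| = 3.0925.

3.1 units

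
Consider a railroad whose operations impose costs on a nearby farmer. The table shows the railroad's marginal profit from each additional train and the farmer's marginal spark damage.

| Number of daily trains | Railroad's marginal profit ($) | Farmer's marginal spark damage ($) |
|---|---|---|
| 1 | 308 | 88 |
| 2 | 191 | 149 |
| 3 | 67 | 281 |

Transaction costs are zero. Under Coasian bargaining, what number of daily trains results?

Bargaining reaches the level where marginal profit last exceeds marginal spark damage.
That holds through level 2 (191 ≥ 149) but not at 3 (67 < 281).

2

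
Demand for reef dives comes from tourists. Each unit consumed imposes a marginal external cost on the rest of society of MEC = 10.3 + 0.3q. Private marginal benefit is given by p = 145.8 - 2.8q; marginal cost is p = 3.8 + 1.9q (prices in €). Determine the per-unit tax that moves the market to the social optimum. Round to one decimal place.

tax = €18.2 per unit

Social marginal benefit = demand − MEC = 135.5 - 3.1q.
Set SMB = MC: 135.5 - 3.1q = 3.8 + 1.9q → q* = 26.3400.
The Pigouvian tax equals MEC at q*: 10.3 + 0.3×26.3400 = 18.2020.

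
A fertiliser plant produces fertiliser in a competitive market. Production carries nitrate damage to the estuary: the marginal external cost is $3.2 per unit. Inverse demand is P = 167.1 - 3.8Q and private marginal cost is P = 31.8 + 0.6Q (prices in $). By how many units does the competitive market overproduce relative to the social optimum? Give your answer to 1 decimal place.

0.7 units

Market equilibrium (private): 31.8 + 0.6Q = 167.1 - 3.8Q → Q_m = 30.7500.
Social marginal cost = private MC + MEC = 35.0 + 0.6Q.
Set SMC = demand: 35.0 + 0.6Q = 167.1 - 3.8Q → Q* = 30.0227.
Gap = |30.7500 − 30.0227| = 0.7273.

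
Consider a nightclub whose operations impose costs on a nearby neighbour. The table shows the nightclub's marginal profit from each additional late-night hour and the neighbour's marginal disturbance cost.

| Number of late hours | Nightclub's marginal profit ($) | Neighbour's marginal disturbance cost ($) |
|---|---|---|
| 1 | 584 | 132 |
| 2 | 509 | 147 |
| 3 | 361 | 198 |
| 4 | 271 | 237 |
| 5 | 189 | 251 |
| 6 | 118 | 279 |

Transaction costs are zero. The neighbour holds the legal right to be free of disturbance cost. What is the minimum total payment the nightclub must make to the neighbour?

Efficient level: marginal profit ≥ marginal disturbance cost through level 4, so k* = 4.
With the neighbour holding the right, the nightclub must at least compensate total damage at k*: 132 + 147 + 198 + 237 = 714.

$714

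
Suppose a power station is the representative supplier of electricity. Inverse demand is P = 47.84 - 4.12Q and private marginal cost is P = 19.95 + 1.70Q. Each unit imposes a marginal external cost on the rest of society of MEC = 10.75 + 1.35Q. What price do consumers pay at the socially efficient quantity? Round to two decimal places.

P = 37.99

Social marginal cost = private MC + MEC = 30.70 + 3.05Q.
Set SMC = demand: 30.70 + 3.05Q = 47.84 - 4.12Q → Q* = 2.3905.
Consumer price on the demand curve at Q*: 47.84 − 4.12×2.3905 = 37.9911.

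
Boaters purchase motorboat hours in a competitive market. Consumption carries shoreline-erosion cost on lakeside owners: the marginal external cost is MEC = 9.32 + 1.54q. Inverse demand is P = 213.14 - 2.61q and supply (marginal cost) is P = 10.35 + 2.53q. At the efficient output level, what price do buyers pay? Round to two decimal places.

P = 137.55

Social marginal benefit = demand − MEC = 203.82 - 4.15q.
Set SMB = MC: 203.82 - 4.15q = 10.35 + 2.53q → q* = 28.9626.
Consumer price on the demand curve at q*: 213.14 − 2.61×28.9626 = 137.5476.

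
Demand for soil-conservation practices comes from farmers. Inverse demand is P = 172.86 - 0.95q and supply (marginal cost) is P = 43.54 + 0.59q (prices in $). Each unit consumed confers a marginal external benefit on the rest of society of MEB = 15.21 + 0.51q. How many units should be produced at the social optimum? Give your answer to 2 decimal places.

q* = 140.32

Social marginal benefit = demand + MEB = 188.07 - 0.44q.
Set SMB = MC: 188.07 - 0.44q = 43.54 + 0.59q → q* = 140.3204.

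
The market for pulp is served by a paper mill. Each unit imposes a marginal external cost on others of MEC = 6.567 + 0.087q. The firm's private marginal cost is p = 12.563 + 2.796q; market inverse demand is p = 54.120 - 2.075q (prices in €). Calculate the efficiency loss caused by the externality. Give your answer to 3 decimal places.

Market equilibrium (private): 12.563 + 2.796q = 54.120 - 2.075q → q_m = 8.5315.
Social marginal cost = private MC + MEC = 19.130 + 2.883q.
Set SMC = demand: 19.130 + 2.883q = 54.120 - 2.075q → q* = 7.0573.
Height of the DWL triangle at q_m is SMC(q_m) − demand(q_m) = MEC(q_m) = 7.3092.
DWL = ½ × 1.4742 × 7.3092 = 5.3876.

DWL = €5.388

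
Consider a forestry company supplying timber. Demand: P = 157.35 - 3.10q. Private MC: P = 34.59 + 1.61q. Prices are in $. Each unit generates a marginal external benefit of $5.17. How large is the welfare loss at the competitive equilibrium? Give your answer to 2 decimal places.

Market equilibrium (private): 34.59 + 1.61q = 157.35 - 3.10q → q_m = 26.0637.
Social marginal cost = private MC − MEB = 29.42 + 1.61q.
Set SMC = demand: 29.42 + 1.61q = 157.35 - 3.10q → q* = 27.1614.
Between q* and q_m the wedge demand − SMC runs linearly from 0 to MEB(q_m), so the loss is a triangle.
DWL = ½ × 1.0977 × 5.1700 = 2.8376.

DWL = $2.84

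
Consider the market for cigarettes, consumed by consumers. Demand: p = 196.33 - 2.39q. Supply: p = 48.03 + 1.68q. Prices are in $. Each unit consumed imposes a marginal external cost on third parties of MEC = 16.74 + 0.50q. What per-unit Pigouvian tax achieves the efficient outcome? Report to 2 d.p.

Social marginal benefit = demand − MEC = 179.59 - 2.89q.
Set SMB = MC: 179.59 - 2.89q = 48.03 + 1.68q → q* = 28.7877.
The Pigouvian tax equals MEC at q*: 16.74 + 0.50×28.7877 = 31.1339.

tax = $31.13 per unit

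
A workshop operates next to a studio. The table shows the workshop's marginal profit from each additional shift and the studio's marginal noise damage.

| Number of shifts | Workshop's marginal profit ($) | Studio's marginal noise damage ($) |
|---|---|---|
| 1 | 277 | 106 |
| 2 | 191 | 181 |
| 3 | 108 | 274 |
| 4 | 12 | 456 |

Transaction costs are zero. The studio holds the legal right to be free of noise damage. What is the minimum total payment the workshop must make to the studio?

$287

Efficient level: marginal profit ≥ marginal noise damage through level 2, so k* = 2.
With the studio holding the right, the workshop must at least compensate total damage at k*: 106 + 181 = 287.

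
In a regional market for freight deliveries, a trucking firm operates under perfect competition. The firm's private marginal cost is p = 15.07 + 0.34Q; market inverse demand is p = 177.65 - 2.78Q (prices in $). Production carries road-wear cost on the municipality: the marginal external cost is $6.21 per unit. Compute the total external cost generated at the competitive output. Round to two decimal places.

Market equilibrium (private): 15.07 + 0.34Q = 177.65 - 2.78Q → Q_m = 52.1090.
Total external cost = MEC × Q_m = 6.21 × 52.1090 = 323.5969.

$323.60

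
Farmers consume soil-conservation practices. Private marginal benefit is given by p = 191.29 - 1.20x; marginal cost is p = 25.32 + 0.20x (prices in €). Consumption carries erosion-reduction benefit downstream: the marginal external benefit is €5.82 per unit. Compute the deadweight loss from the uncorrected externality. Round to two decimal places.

DWL = €12.10

Market equilibrium (private): 25.32 + 0.20x = 191.29 - 1.20x → x_m = 118.5500.
Social marginal benefit = demand + MEB = 197.11 - 1.20x.
Set SMB = MC: 197.11 - 1.20x = 25.32 + 0.20x → x* = 122.7071.
Height of the DWL triangle at x_m is SMB(x_m) − MC(x_m) = MEB(x_m) = 5.8200.
DWL = ½ × 4.1571 × 5.8200 = 12.0972.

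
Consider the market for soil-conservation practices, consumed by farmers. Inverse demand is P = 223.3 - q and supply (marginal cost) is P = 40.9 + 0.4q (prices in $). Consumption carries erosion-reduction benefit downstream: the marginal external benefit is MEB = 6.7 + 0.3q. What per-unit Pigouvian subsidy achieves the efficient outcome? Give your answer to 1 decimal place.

Social marginal benefit = demand + MEB = 230.0 - 0.7q.
Set SMB = MC: 230.0 - 0.7q = 40.9 + 0.4q → q* = 171.9091.
The Pigouvian subsidy equals MEB at q*: 6.7 + 0.3×171.9091 = 58.2727.

subsidy = $58.3 per unit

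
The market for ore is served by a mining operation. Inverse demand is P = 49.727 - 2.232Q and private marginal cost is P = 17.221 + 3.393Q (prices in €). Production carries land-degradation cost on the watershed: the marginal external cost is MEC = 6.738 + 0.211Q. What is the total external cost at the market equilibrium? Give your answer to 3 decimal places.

Market equilibrium (private): 17.221 + 3.393Q = 49.727 - 2.232Q → Q_m = 5.7788.
Total external cost = ∫₀^{Q_m} (6.738 + 0.211Q) dQ = 6.738×5.7788 + ½×0.211×5.7788² = 42.4607.

€42.461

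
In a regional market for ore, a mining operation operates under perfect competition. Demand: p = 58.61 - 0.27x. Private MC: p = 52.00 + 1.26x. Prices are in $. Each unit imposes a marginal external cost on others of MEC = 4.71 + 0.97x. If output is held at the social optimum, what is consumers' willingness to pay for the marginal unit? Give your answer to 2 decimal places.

Social marginal cost = private MC + MEC = 56.71 + 2.23x.
Set SMC = demand: 56.71 + 2.23x = 58.61 - 0.27x → x* = 0.7600.
Consumer price on the demand curve at x*: 58.61 − 0.27×0.7600 = 58.4048.

P = $58.40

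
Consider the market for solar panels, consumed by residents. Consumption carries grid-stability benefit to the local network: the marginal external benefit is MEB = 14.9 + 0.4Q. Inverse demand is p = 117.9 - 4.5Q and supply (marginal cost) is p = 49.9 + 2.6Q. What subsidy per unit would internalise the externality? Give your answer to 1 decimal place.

subsidy = 19.8 per unit

Social marginal benefit = demand + MEB = 132.8 - 4.1Q.
Set SMB = MC: 132.8 - 4.1Q = 49.9 + 2.6Q → Q* = 12.3731.
The Pigouvian subsidy equals MEB at Q*: 14.9 + 0.4×12.3731 = 19.8492.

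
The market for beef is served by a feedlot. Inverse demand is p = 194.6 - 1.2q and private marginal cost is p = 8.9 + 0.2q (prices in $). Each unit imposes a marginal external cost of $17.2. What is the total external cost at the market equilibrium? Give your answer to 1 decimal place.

$2281.5

Market equilibrium (private): 8.9 + 0.2q = 194.6 - 1.2q → q_m = 132.6429.
Total external cost = MEC × q_m = 17.2 × 132.6429 = 2281.4579.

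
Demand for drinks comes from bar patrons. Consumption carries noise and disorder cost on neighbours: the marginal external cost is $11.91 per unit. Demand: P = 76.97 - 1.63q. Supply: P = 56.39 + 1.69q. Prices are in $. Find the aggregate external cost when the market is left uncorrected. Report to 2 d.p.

$73.83

Market equilibrium (private): 56.39 + 1.69q = 76.97 - 1.63q → q_m = 6.1988.
Total external cost = MEC × q_m = 11.91 × 6.1988 = 73.8277.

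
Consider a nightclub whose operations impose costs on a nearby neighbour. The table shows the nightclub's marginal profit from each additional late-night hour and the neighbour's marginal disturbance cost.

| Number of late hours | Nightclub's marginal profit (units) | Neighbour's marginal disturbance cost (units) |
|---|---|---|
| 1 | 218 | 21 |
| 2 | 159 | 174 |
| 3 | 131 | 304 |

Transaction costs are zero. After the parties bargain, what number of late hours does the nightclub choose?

Bargaining reaches the level where marginal profit last exceeds marginal disturbance cost.
That holds through level 1 (218 ≥ 21) but not at 2 (159 < 174).

1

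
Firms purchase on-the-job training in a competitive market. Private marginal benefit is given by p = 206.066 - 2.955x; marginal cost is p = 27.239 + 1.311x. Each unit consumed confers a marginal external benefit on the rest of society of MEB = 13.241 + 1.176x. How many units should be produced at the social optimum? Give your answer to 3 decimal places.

x* = 62.158

Social marginal benefit = demand + MEB = 219.307 - 1.779x.
Set SMB = MC: 219.307 - 1.779x = 27.239 + 1.311x → x* = 62.1579.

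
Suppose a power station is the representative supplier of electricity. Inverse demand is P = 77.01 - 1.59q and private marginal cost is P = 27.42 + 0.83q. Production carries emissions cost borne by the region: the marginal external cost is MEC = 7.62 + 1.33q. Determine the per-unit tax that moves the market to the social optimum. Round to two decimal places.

Social marginal cost = private MC + MEC = 35.04 + 2.16q.
Set SMC = demand: 35.04 + 2.16q = 77.01 - 1.59q → q* = 11.1920.
The Pigouvian tax equals MEC at q*: 7.62 + 1.33×11.1920 = 22.5054.

tax = 22.51 per unit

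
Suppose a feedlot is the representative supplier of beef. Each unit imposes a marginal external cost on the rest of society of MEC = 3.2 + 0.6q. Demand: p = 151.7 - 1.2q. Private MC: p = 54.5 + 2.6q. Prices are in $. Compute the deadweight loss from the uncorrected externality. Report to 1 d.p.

DWL = $39.1

Market equilibrium (private): 54.5 + 2.6q = 151.7 - 1.2q → q_m = 25.5789.
Social marginal cost = private MC + MEC = 57.7 + 3.2q.
Set SMC = demand: 57.7 + 3.2q = 151.7 - 1.2q → q* = 21.3636.
The welfare-loss triangle has base |q_m − q*| and height MEC(q_m) (the vertical gap between SMC and demand is zero at q* and MEC at q_m).
DWL = ½ × 4.2153 × 18.5474 = 39.0914.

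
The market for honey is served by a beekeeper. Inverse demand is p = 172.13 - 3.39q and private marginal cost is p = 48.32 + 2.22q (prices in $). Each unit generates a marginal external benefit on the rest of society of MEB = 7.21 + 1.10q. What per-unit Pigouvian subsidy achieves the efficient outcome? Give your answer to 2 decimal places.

Social marginal cost = private MC − MEB = 41.11 + 1.12q.
Set SMC = demand: 41.11 + 1.12q = 172.13 - 3.39q → q* = 29.0510.
The Pigouvian subsidy equals MEB at q*: 7.21 + 1.10×29.0510 = 39.1661.

subsidy = $39.17 per unit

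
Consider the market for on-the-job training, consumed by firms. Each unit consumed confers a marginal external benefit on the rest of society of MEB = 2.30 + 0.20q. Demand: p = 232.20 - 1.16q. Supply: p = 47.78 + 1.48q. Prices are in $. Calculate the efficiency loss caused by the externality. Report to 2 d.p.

DWL = $54.25

Market equilibrium (private): 47.78 + 1.48q = 232.20 - 1.16q → q_m = 69.8561.
Social marginal benefit = demand + MEB = 234.50 - 0.96q.
Set SMB = MC: 234.50 - 0.96q = 47.78 + 1.48q → q* = 76.5246.
The loss is the area between SMB and MC from q* to q_m; with linear curves that's a triangle of height MEB(q_m).
DWL = ½ × 6.6685 × 16.2712 = 54.2522.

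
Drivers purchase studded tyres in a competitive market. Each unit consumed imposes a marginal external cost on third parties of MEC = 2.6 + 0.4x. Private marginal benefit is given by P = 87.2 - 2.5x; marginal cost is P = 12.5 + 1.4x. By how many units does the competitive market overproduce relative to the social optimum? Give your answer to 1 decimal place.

Market equilibrium (private): 12.5 + 1.4x = 87.2 - 2.5x → x_m = 19.1538.
Social marginal benefit = demand − MEC = 84.6 - 2.9x.
Set SMB = MC: 84.6 - 2.9x = 12.5 + 1.4x → x* = 16.7674.
Gap = |19.1538 − 16.7674| = 2.3864.

2.4 units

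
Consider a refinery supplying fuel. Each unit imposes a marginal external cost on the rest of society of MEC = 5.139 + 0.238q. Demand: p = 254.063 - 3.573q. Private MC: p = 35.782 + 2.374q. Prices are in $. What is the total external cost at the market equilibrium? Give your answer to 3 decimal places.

Market equilibrium (private): 35.782 + 2.374q = 254.063 - 3.573q → q_m = 36.7044.
Total external cost = ∫₀^{q_m} (5.139 + 0.238q) dq = 5.139×36.7044 + ½×0.238×36.7044² = 348.9423.

$348.942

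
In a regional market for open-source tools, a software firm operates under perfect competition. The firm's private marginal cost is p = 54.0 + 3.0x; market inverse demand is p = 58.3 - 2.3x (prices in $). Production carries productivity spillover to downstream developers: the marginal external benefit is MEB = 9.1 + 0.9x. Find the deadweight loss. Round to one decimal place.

Market equilibrium (private): 54.0 + 3.0x = 58.3 - 2.3x → x_m = 0.8113.
Social marginal cost = private MC − MEB = 44.9 + 2.1x.
Set SMC = demand: 44.9 + 2.1x = 58.3 - 2.3x → x* = 3.0455.
Between x* and x_m the wedge demand − SMC runs linearly from 0 to MEB(x_m), so the loss is a triangle.
DWL = ½ × 2.2342 × 9.8302 = 10.9813.

DWL = $11.0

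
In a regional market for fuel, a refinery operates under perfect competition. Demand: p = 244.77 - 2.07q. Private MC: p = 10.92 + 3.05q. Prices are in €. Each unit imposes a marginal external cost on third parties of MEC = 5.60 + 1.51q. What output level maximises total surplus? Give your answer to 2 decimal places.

Social marginal cost = private MC + MEC = 16.52 + 4.56q.
Set SMC = demand: 16.52 + 4.56q = 244.77 - 2.07q → q* = 34.4268.

q* = 34.43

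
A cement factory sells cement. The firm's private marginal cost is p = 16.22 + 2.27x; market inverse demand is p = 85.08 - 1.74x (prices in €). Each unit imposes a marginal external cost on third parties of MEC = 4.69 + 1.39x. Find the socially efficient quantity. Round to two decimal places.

x* = 11.88

Social marginal cost = private MC + MEC = 20.91 + 3.66x.
Set SMC = demand: 20.91 + 3.66x = 85.08 - 1.74x → x* = 11.8833.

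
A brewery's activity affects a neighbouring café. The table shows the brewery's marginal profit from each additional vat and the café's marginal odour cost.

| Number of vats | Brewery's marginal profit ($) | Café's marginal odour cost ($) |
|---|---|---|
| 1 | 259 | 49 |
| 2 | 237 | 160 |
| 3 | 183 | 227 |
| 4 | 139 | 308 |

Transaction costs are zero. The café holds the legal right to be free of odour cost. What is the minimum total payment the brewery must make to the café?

$209

Efficient level: marginal profit ≥ marginal odour cost through level 2, so k* = 2.
With the café holding the right, the brewery must at least compensate total damage at k*: 49 + 160 = 209.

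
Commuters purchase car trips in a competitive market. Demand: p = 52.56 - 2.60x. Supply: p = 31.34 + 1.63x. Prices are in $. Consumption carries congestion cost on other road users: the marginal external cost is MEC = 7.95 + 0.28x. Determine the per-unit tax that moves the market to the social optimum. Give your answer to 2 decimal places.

tax = $8.77 per unit

Social marginal benefit = demand − MEC = 44.61 - 2.88x.
Set SMB = MC: 44.61 - 2.88x = 31.34 + 1.63x → x* = 2.9424.
The Pigouvian tax equals MEC at x*: 7.95 + 0.28×2.9424 = 8.7739.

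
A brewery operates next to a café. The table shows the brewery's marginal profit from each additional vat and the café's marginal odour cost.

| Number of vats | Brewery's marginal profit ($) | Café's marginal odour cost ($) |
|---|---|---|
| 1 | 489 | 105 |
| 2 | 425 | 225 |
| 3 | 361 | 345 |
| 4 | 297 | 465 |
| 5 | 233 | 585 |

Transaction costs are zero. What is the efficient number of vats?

Bargaining reaches the level where marginal profit last exceeds marginal odour cost.
That holds through level 3 (361 ≥ 345) but not at 4 (297 < 465).

3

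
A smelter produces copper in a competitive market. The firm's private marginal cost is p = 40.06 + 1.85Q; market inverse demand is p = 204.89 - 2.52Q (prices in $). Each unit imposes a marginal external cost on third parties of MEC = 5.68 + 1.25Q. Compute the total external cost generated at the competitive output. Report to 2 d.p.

Market equilibrium (private): 40.06 + 1.85Q = 204.89 - 2.52Q → Q_m = 37.7185.
Total external cost = ∫₀^{Q_m} (5.68 + 1.25Q) dQ = 5.68×37.7185 + ½×1.25×37.7185² = 1103.4194.

$1103.42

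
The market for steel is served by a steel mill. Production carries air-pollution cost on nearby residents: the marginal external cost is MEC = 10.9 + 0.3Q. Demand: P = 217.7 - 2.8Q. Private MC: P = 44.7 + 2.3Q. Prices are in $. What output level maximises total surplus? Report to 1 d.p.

Q* = 30.0

Social marginal cost = private MC + MEC = 55.6 + 2.6Q.
Set SMC = demand: 55.6 + 2.6Q = 217.7 - 2.8Q → Q* = 30.0185.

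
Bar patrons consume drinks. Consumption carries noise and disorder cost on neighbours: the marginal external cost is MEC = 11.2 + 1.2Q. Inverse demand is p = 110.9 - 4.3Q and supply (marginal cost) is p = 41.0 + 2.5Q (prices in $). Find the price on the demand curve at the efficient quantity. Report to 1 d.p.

P = $79.3

Social marginal benefit = demand − MEC = 99.7 - 5.5Q.
Set SMB = MC: 99.7 - 5.5Q = 41.0 + 2.5Q → Q* = 7.3375.
Consumer price on the demand curve at Q*: 110.9 − 4.3×7.3375 = 79.3488.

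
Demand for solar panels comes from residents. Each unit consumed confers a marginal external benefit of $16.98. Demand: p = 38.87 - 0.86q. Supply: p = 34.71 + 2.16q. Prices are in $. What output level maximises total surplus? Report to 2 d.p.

q* = 7.00

Social marginal benefit = demand + MEB = 55.85 - 0.86q.
Set SMB = MC: 55.85 - 0.86q = 34.71 + 2.16q → q* = 7.0000.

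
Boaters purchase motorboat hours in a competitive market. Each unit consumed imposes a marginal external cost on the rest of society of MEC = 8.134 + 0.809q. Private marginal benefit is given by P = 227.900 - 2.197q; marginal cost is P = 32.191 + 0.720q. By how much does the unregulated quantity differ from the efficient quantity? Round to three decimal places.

Market equilibrium (private): 32.191 + 0.720q = 227.900 - 2.197q → q_m = 67.0926.
Social marginal benefit = demand − MEC = 219.766 - 3.006q.
Set SMB = MC: 219.766 - 3.006q = 32.191 + 0.720q → q* = 50.3422.
Gap = |67.0926 − 50.3422| = 16.7504.

16.750 units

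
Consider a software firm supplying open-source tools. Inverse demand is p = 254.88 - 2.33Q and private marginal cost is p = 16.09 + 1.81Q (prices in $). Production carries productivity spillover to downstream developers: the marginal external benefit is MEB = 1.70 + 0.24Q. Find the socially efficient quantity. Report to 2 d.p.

Q* = 61.66

Social marginal cost = private MC − MEB = 14.39 + 1.57Q.
Set SMC = demand: 14.39 + 1.57Q = 254.88 - 2.33Q → Q* = 61.6641.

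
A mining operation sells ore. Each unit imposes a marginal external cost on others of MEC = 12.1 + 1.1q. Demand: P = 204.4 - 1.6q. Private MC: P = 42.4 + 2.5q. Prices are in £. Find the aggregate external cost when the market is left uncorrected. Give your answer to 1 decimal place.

£1336.8

Market equilibrium (private): 42.4 + 2.5q = 204.4 - 1.6q → q_m = 39.5122.
Total external cost = ∫₀^{q_m} (12.1 + 1.1q) dq = 12.1×39.5122 + ½×1.1×39.5122² = 1336.7653.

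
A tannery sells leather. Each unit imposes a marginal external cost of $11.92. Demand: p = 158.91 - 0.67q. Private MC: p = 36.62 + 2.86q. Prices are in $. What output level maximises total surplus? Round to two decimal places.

q* = 31.27

Social marginal cost = private MC + MEC = 48.54 + 2.86q.
Set SMC = demand: 48.54 + 2.86q = 158.91 - 0.67q → q* = 31.2663.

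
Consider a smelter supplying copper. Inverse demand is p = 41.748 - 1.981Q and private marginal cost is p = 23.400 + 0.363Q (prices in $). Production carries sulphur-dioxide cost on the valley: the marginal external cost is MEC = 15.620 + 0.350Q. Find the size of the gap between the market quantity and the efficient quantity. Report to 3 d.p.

6.815 units

Market equilibrium (private): 23.400 + 0.363Q = 41.748 - 1.981Q → Q_m = 7.8276.
Social marginal cost = private MC + MEC = 39.020 + 0.713Q.
Set SMC = demand: 39.020 + 0.713Q = 41.748 - 1.981Q → Q* = 1.0126.
Gap = |7.8276 − 1.0126| = 6.8150.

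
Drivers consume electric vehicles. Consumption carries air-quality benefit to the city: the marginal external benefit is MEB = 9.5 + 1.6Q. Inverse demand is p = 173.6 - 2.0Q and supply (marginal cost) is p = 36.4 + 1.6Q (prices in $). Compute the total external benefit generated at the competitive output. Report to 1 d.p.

$1524.0

Market equilibrium (private): 36.4 + 1.6Q = 173.6 - 2.0Q → Q_m = 38.1111.
Total external benefit = ∫₀^{Q_m} (9.5 + 1.6Q) dQ = 9.5×38.1111 + ½×1.6×38.1111² = 1524.0202.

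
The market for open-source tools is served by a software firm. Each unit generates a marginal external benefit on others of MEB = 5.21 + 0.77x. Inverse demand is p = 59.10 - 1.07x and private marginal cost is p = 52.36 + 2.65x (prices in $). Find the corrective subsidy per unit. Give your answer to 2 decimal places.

Social marginal cost = private MC − MEB = 47.15 + 1.88x.
Set SMC = demand: 47.15 + 1.88x = 59.10 - 1.07x → x* = 4.0508.
The Pigouvian subsidy equals MEB at x*: 5.21 + 0.77×4.0508 = 8.3291.

subsidy = $8.33 per unit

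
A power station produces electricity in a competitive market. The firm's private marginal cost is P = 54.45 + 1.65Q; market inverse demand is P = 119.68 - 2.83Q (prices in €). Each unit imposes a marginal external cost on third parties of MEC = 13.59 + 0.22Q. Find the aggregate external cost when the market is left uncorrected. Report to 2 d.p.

Market equilibrium (private): 54.45 + 1.65Q = 119.68 - 2.83Q → Q_m = 14.5603.
Total external cost = ∫₀^{Q_m} (13.59 + 0.22Q) dQ = 13.59×14.5603 + ½×0.22×14.5603² = 221.1947.

€221.19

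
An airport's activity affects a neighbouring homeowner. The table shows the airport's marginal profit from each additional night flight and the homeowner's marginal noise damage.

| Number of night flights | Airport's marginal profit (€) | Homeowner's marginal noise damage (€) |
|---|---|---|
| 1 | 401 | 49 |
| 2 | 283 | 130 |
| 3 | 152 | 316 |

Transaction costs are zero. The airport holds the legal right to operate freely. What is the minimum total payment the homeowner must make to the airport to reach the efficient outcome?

€152

Left alone the airport would choose level 3 (marginal profit stays positive).
Efficient level: k* = 2 (marginal profit ≥ marginal noise damage through 2).
The homeowner must at least cover the airport's forgone profit from cutting 3→2: 152 = 152.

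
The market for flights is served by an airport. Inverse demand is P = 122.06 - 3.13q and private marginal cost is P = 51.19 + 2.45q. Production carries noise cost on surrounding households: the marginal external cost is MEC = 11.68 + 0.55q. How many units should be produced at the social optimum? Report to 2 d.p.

q* = 9.66

Social marginal cost = private MC + MEC = 62.87 + 3.00q.
Set SMC = demand: 62.87 + 3.00q = 122.06 - 3.13q → q* = 9.6558.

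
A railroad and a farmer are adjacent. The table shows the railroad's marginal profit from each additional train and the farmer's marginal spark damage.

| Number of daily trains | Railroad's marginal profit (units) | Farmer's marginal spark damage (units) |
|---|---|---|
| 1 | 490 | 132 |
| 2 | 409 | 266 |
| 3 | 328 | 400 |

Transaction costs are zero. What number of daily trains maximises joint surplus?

2

Bargaining reaches the level where marginal profit last exceeds marginal spark damage.
That holds through level 2 (409 ≥ 266) but not at 3 (328 < 400).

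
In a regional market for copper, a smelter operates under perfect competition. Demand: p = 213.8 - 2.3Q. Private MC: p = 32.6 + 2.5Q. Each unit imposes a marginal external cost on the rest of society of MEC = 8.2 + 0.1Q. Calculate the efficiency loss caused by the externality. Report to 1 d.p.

DWL = 14.6

Market equilibrium (private): 32.6 + 2.5Q = 213.8 - 2.3Q → Q_m = 37.7500.
Social marginal cost = private MC + MEC = 40.8 + 2.6Q.
Set SMC = demand: 40.8 + 2.6Q = 213.8 - 2.3Q → Q* = 35.3061.
The welfare-loss triangle has base |Q_m − Q*| and height MEC(Q_m) (the vertical gap between SMC and demand is zero at Q* and MEC at Q_m).
DWL = ½ × 2.4439 × 11.9750 = 14.6329.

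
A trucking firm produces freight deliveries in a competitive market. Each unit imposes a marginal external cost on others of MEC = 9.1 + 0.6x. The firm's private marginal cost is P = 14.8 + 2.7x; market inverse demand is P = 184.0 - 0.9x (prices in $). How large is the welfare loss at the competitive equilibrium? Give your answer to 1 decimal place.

Market equilibrium (private): 14.8 + 2.7x = 184.0 - 0.9x → x_m = 47.0000.
Social marginal cost = private MC + MEC = 23.9 + 3.3x.
Set SMC = demand: 23.9 + 3.3x = 184.0 - 0.9x → x* = 38.1190.
The welfare-loss triangle has base |x_m − x*| and height MEC(x_m) (the vertical gap between SMC and demand is zero at x* and MEC at x_m).
DWL = ½ × 8.8810 × 37.3000 = 165.6307.

DWL = $165.6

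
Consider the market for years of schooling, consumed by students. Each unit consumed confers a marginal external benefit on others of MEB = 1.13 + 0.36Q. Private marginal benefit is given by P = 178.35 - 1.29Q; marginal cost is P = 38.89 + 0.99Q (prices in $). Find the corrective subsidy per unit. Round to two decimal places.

subsidy = $27.49 per unit

Social marginal benefit = demand + MEB = 179.48 - 0.93Q.
Set SMB = MC: 179.48 - 0.93Q = 38.89 + 0.99Q → Q* = 73.2240.
The Pigouvian subsidy equals MEB at Q*: 1.13 + 0.36×73.2240 = 27.4906.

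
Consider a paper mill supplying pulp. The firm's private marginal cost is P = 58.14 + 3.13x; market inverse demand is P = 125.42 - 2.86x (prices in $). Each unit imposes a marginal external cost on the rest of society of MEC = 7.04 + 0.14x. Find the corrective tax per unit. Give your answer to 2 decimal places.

Social marginal cost = private MC + MEC = 65.18 + 3.27x.
Set SMC = demand: 65.18 + 3.27x = 125.42 - 2.86x → x* = 9.8271.
The Pigouvian tax equals MEC at x*: 7.04 + 0.14×9.8271 = 8.4158.

tax = $8.42 per unit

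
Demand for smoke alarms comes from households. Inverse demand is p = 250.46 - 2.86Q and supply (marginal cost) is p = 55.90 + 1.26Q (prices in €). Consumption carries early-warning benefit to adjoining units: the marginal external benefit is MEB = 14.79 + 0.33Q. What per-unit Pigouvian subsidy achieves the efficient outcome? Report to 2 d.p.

Social marginal benefit = demand + MEB = 265.25 - 2.53Q.
Set SMB = MC: 265.25 - 2.53Q = 55.90 + 1.26Q → Q* = 55.2375.
The Pigouvian subsidy equals MEB at Q*: 14.79 + 0.33×55.2375 = 33.0184.

subsidy = €33.02 per unit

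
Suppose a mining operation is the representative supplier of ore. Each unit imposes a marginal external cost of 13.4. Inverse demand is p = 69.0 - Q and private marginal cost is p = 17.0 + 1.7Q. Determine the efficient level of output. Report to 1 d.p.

Social marginal cost = private MC + MEC = 30.4 + 1.7Q.
Set SMC = demand: 30.4 + 1.7Q = 69.0 - Q → Q* = 14.2963.

Q* = 14.3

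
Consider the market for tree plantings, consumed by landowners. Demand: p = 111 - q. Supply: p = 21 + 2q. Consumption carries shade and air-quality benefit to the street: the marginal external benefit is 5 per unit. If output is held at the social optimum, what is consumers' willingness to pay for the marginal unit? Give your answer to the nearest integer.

Social marginal benefit = demand + MEB = 116 - q.
Set SMB = MC: 116 - q = 21 + 2q → q* = 31.6667.
Consumer price on the demand curve at q*: 111 − 1×31.6667 = 79.3333.

P = 79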